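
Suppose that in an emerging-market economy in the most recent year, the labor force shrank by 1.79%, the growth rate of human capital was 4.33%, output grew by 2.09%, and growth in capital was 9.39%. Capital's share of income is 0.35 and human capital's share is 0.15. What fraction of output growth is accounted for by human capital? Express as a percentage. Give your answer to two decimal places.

Human capital contributed 0.15 × 4.33 = 0.6495 pp.
Share of growth = 0.6495 / 2.09 × 100 = 31.0766%.

31.08%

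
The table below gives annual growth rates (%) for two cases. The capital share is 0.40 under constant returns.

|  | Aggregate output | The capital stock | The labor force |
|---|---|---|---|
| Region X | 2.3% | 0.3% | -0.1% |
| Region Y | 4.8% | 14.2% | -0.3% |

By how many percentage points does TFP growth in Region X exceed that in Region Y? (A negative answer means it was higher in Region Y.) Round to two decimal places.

2.94 percentage points

Labor's share = 1 − 0.4 = 0.6.
Region X: TFP = 2.3 − 0.12 + 0.06 = 2.24%.
Region Y: TFP = 4.8 − 5.68 + 0.18 = -0.7%.
Difference = 2.24 − (-0.7) = 2.94 pp.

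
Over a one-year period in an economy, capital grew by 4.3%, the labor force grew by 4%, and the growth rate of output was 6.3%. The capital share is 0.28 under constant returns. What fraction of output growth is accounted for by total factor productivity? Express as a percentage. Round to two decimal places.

35.17%

Labor's share = 1 − 0.28 = 0.72.
Capital: 0.28 × 4.3 = 1.204 pp.
The labor force: 0.72 × 4 = 2.88 pp.
TFP growth = 6.3 − 4.084 = 2.216%.
TFP share of growth = 2.216 / 6.3 × 100 = 35.1746%.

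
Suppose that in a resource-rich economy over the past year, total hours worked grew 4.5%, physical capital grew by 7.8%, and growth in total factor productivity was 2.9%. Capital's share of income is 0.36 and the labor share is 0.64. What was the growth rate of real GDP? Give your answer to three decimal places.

Labor's share = 1 − 0.36 = 0.64.
Physical capital: 0.36 × 7.8 = 2.808 pp.
Total hours worked: 0.64 × 4.5 = 2.88 pp.
Output growth = 2.9 + 5.688 = 8.588%.

Real GDP grew 8.588%.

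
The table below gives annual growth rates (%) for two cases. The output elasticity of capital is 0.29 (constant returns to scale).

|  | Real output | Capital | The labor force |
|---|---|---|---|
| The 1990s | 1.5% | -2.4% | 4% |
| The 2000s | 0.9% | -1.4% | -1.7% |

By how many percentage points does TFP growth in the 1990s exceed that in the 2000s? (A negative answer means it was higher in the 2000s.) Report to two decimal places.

-3.16 percentage points

Labor's share = 1 − 0.29 = 0.71.
The 1990s: TFP = 1.5 + 0.696 − 2.84 = -0.644%.
The 2000s: TFP = 0.9 + 0.406 + 1.207 = 2.513%.
Difference = -0.644 − (2.513) = -3.157 pp.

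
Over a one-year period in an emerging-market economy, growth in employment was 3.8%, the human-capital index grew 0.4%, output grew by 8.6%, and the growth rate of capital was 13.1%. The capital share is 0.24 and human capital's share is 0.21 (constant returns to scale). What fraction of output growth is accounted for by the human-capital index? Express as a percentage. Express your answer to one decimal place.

1.0%

The human-capital index contributed 0.21 × 0.4 = 0.084 pp.
Share of growth = 0.084 / 8.6 × 100 = 0.977%.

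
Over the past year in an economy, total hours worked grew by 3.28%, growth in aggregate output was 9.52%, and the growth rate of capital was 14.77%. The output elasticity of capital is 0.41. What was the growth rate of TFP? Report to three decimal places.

Labor's share = 1 − 0.41 = 0.59.
Capital: 0.41 × 14.77 = 6.0557 pp.
Total hours worked: 0.59 × 3.28 = 1.9352 pp.
TFP growth = 9.52 − 7.9909 = 1.5291%.

1.529%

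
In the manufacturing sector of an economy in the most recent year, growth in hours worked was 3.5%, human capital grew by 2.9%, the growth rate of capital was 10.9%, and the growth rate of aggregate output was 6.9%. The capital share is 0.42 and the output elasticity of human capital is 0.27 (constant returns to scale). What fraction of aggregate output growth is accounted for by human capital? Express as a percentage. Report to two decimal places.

Human capital accounted for 11.35% of growth.

Human capital contributed 0.27 × 2.9 = 0.783 pp.
Share of growth = 0.783 / 6.9 × 100 = 11.3478%.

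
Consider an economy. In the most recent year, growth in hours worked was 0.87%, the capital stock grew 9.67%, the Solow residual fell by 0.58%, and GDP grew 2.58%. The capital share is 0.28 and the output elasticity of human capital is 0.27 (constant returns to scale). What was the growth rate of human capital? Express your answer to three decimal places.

0.226%

Labor's share = 1 − 0.28 − 0.27 = 0.45.
gY = gA + 0.28×9.67 + 0.45×0.87 + 0.27×g.
0.27×g = 2.58 + 0.58 − 3.0991 = 0.0609.
g = 0.0609 / 0.27 = 0.22556%.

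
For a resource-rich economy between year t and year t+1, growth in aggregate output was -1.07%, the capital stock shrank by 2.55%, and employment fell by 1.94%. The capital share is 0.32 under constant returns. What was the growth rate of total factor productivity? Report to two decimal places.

1.07%

Labor's share = 1 − 0.32 = 0.68.
The capital stock: 0.32 × (-2.55) = -0.816 pp.
Employment: 0.68 × (-1.94) = -1.3192 pp.
TFP growth = -1.07 + 2.1352 = 1.0652%.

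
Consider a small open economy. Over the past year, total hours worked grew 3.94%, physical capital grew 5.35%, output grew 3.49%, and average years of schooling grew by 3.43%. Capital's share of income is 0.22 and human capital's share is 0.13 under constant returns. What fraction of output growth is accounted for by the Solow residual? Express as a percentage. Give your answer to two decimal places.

Labor's share = 1 − 0.22 − 0.13 = 0.65.
Physical capital: 0.22 × 5.35 = 1.177 pp.
Average years of schooling: 0.13 × 3.43 = 0.4459 pp.
Total hours worked: 0.65 × 3.94 = 2.561 pp.
TFP growth = 3.49 − 4.1839 = -0.6939%.
TFP share of growth = -0.6939 / 3.49 × 100 = -19.8825%.

-19.88%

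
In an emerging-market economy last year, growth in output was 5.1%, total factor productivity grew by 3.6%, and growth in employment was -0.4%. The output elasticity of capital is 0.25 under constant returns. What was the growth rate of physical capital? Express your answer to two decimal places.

Labor's share = 1 − 0.25 = 0.75.
gY = gA + 0.75×(-0.4) + 0.25×g.
0.25×g = 5.1 − 3.6 + 0.3 = 1.8.
g = 1.8 / 0.25 = 7.2%.

Physical capital growth was 7.20%.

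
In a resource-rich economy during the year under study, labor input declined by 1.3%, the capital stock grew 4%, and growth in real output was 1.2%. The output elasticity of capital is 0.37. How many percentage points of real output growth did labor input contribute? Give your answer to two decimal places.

Labor's share = 1 − 0.37 = 0.63.
Contribution = share × growth = 0.63 × (-1.3) = -0.819 pp.

-0.82 percentage points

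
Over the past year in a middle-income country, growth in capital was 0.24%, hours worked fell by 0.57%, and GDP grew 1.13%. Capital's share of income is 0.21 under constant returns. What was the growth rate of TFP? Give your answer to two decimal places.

Labor's share = 1 − 0.21 = 0.79.
Capital: 0.21 × 0.24 = 0.0504 pp.
Hours worked: 0.79 × (-0.57) = -0.4503 pp.
TFP growth = 1.13 + 0.3999 = 1.5299%.

1.53%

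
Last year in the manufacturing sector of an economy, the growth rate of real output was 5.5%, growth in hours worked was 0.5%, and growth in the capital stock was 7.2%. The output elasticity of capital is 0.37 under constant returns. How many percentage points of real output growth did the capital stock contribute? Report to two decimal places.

2.66 pp

Contribution = share × growth = 0.37 × 7.2 = 2.664 pp.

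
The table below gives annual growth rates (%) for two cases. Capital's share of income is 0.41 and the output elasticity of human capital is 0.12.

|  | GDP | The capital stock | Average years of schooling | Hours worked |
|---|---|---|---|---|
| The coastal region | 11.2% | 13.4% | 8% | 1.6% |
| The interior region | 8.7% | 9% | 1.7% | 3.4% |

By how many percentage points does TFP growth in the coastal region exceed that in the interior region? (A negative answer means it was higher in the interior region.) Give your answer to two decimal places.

Labor's share = 1 − 0.41 − 0.12 = 0.47.
The coastal region: TFP = 11.2 − 5.494 − 0.96 − 0.752 = 3.994%.
The interior region: TFP = 8.7 − 3.69 − 0.204 − 1.598 = 3.208%.
Difference = 3.994 − (3.208) = 0.786 pp.

0.79 percentage points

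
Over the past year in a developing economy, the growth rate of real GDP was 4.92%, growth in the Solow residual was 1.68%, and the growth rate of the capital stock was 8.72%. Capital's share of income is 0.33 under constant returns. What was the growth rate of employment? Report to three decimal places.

Employment grew 0.541%.

Labor's share = 1 − 0.33 = 0.67.
gY = gA + 0.33×8.72 + 0.67×g.
0.67×g = 4.92 − 1.68 − 2.8776 = 0.3624.
g = 0.3624 / 0.67 = 0.5409%.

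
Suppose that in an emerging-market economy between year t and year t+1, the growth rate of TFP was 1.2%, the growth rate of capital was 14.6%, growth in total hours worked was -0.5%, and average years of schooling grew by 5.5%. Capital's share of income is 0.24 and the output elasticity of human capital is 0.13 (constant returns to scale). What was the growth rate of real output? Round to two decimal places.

5.10%

Labor's share = 1 − 0.24 − 0.13 = 0.63.
Capital: 0.24 × 14.6 = 3.504 pp.
Average years of schooling: 0.13 × 5.5 = 0.715 pp.
Total hours worked: 0.63 × (-0.5) = -0.315 pp.
Output growth = 1.2 + 3.904 = 5.104%.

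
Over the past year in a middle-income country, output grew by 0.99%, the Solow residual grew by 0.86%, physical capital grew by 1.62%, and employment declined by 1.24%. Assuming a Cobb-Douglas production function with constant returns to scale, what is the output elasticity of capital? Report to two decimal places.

0.48

gY = gA + α·gK + (1−α)·gL, so gY − gA − gL = α(gK − gL).
0.99 − 0.86 + 1.24 = α × (1.62 − (-1.24)).
1.37 = 2.86 α, so α = 0.479.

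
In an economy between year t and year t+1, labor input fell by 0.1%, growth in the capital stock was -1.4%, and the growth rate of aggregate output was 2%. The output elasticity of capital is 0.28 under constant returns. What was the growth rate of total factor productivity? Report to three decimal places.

2.464%

Labor's share = 1 − 0.28 = 0.72.
The capital stock: 0.28 × (-1.4) = -0.392 pp.
Labor input: 0.72 × (-0.1) = -0.072 pp.
TFP growth = 2 + 0.464 = 2.464%.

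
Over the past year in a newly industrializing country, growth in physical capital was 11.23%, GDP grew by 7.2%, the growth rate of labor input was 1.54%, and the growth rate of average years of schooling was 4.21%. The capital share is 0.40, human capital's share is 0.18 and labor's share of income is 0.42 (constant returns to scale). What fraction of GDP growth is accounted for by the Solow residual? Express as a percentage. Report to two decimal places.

Labor's share = 1 − 0.4 − 0.18 = 0.42.
Physical capital: 0.4 × 11.23 = 4.492 pp.
Average years of schooling: 0.18 × 4.21 = 0.7578 pp.
Labor input: 0.42 × 1.54 = 0.6468 pp.
TFP growth = 7.2 − 5.8966 = 1.3034%.
TFP share of growth = 1.3034 / 7.2 × 100 = 18.1028%.

The Solow residual accounted for 18.10% of growth.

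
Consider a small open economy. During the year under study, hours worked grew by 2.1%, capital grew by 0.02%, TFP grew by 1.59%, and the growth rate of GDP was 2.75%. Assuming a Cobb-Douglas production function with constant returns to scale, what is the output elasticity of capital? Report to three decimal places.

gY = gA + α·gK + (1−α)·gL, so gY − gA − gL = α(gK − gL).
2.75 − 1.59 − 2.1 = α × (0.02 − 2.1).
-0.94 = -2.08 α, so α = 0.45192.

α = 0.452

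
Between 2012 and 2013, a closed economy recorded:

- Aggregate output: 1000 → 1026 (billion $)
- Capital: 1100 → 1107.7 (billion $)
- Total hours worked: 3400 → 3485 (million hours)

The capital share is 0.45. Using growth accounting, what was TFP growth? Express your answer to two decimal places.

TFP growth was 0.91%.

Aggregate output growth = (1026 − 1000) / 1000 = 2.6%.
Capital growth = (1107.7 − 1100) / 1100 = 0.7%.
Total hours worked growth = (3485 − 3400) / 3400 = 2.5%.
Labor's share = 1 − 0.45 = 0.55.
Capital: 0.45 × 0.7 = 0.315 pp.
Total hours worked: 0.55 × 2.5 = 1.375 pp.
TFP growth = 2.6 − 1.69 = 0.91%.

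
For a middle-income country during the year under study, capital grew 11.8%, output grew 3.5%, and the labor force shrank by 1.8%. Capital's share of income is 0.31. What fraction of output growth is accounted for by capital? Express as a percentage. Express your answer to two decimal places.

104.51%

Capital contributed 0.31 × 11.8 = 3.658 pp.
Share of growth = 3.658 / 3.5 × 100 = 104.5143%.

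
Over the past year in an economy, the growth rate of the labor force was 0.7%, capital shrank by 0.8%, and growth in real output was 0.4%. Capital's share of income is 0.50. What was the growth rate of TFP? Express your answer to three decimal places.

Labor's share = 1 − 0.5 = 0.5.
Capital: 0.5 × (-0.8) = -0.4 pp.
The labor force: 0.5 × 0.7 = 0.35 pp.
TFP growth = 0.4 + 0.05 = 0.45%.

TFP grew 0.450%.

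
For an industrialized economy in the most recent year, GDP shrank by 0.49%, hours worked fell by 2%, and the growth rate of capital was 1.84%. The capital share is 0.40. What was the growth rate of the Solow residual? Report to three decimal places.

Labor's share = 1 − 0.4 = 0.6.
Capital: 0.4 × 1.84 = 0.736 pp.
Hours worked: 0.6 × (-2) = -1.2 pp.
TFP growth = -0.49 + 0.464 = -0.026%.

-0.026%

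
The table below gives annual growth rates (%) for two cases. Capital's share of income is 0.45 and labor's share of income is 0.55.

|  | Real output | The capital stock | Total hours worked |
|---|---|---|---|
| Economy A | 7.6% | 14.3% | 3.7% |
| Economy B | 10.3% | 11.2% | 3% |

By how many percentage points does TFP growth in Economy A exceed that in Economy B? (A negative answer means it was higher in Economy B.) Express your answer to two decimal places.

-4.48 percentage points

Labor's share = 1 − 0.45 = 0.55.
Economy A: TFP = 7.6 − 6.435 − 2.035 = -0.87%.
Economy B: TFP = 10.3 − 5.04 − 1.65 = 3.61%.
Difference = -0.87 − (3.61) = -4.48 pp.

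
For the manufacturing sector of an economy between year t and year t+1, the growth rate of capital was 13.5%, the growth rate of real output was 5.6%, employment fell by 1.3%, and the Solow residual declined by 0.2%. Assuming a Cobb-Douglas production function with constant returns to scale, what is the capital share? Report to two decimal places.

gY = gA + α·gK + (1−α)·gL, so gY − gA − gL = α(gK − gL).
5.6 + 0.2 + 1.3 = α × (13.5 − (-1.3)).
7.1 = 14.8 α, so α = 0.4797.

0.48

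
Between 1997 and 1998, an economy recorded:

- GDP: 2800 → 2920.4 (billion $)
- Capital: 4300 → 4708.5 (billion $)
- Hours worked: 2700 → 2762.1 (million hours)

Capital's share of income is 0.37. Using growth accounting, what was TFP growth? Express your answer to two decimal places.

-0.66%

GDP growth = (2920.4 − 2800) / 2800 = 4.3%.
Capital growth = (4708.5 − 4300) / 4300 = 9.5%.
Hours worked growth = (2762.1 − 2700) / 2700 = 2.3%.
Labor's share = 1 − 0.37 = 0.63.
Capital: 0.37 × 9.5 = 3.515 pp.
Hours worked: 0.63 × 2.3 = 1.449 pp.
TFP growth = 4.3 − 4.964 = -0.664%.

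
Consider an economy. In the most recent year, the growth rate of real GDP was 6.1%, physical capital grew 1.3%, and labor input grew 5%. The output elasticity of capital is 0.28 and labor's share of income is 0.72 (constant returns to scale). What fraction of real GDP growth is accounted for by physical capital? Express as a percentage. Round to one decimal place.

6.0%

Physical capital contributed 0.28 × 1.3 = 0.364 pp.
Share of growth = 0.364 / 6.1 × 100 = 5.967%.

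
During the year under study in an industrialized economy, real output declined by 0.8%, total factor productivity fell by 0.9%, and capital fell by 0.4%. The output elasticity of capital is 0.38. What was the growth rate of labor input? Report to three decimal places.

Labor's share = 1 − 0.38 = 0.62.
gY = gA + 0.38×(-0.4) + 0.62×g.
0.62×g = -0.8 + 0.9 + 0.152 = 0.252.
g = 0.252 / 0.62 = 0.40645%.

0.406%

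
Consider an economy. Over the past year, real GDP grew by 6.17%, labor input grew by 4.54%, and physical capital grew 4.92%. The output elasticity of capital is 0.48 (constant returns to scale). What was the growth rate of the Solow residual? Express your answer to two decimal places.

The Solow residual grew 1.45%.

Labor's share = 1 − 0.48 = 0.52.
Physical capital: 0.48 × 4.92 = 2.3616 pp.
Labor input: 0.52 × 4.54 = 2.3608 pp.
TFP growth = 6.17 − 4.7224 = 1.4476%.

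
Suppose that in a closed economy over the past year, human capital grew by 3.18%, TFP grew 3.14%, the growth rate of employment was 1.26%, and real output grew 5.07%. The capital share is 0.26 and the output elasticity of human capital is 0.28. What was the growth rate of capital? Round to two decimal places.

Labor's share = 1 − 0.26 − 0.28 = 0.46.
gY = gA + 0.28×3.18 + 0.46×1.26 + 0.26×g.
0.26×g = 5.07 − 3.14 − 1.47 = 0.46.
g = 0.46 / 0.26 = 1.7692%.

1.77%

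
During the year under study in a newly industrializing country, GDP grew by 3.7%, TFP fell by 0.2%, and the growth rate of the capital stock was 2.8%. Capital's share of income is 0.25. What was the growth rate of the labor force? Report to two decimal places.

4.27%

Labor's share = 1 − 0.25 = 0.75.
gY = gA + 0.25×2.8 + 0.75×g.
0.75×g = 3.7 + 0.2 − 0.7 = 3.2.
g = 3.2 / 0.75 = 4.2667%.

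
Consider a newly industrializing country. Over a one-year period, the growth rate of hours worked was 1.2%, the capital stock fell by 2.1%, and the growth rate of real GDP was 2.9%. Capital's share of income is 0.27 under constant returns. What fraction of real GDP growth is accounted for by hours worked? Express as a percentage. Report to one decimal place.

Hours worked accounted for 30.2% of growth.

Labor's share = 1 − 0.27 = 0.73.
Hours worked contributed 0.73 × 1.2 = 0.876 pp.
Share of growth = 0.876 / 2.9 × 100 = 30.207%.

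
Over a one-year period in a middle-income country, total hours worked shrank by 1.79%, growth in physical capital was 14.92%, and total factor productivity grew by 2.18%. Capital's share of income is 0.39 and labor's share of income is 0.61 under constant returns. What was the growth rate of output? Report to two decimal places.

Labor's share = 1 − 0.39 = 0.61.
Physical capital: 0.39 × 14.92 = 5.8188 pp.
Total hours worked: 0.61 × (-1.79) = -1.0919 pp.
Output growth = 2.18 + 4.7269 = 6.9069%.

Output growth was 6.91%.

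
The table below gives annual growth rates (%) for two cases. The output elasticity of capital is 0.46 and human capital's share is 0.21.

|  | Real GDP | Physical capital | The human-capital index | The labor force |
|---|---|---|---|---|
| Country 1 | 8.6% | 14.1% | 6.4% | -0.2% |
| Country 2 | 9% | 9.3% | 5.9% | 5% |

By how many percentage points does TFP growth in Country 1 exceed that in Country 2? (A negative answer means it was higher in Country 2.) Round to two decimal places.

-1.00 percentage points

Labor's share = 1 − 0.46 − 0.21 = 0.33.
Country 1: TFP = 8.6 − 6.486 − 1.344 + 0.066 = 0.836%.
Country 2: TFP = 9 − 4.278 − 1.239 − 1.65 = 1.833%.
Difference = 0.836 − (1.833) = -0.997 pp.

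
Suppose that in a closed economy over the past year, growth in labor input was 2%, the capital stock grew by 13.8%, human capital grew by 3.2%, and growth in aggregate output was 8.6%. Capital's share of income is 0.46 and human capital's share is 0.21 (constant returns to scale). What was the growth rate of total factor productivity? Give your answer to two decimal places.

Labor's share = 1 − 0.46 − 0.21 = 0.33.
The capital stock: 0.46 × 13.8 = 6.348 pp.
Human capital: 0.21 × 3.2 = 0.672 pp.
Labor input: 0.33 × 2 = 0.66 pp.
TFP growth = 8.6 − 7.68 = 0.92%.

0.92%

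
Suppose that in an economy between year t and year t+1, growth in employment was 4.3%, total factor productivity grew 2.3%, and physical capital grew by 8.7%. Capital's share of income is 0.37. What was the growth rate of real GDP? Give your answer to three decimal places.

Labor's share = 1 − 0.37 = 0.63.
Physical capital: 0.37 × 8.7 = 3.219 pp.
Employment: 0.63 × 4.3 = 2.709 pp.
Output growth = 2.3 + 5.928 = 8.228%.

Real GDP growth was 8.228%.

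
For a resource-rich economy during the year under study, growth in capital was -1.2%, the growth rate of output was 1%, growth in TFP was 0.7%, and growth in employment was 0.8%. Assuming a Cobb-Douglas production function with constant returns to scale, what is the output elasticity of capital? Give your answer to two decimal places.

The output elasticity of capital is 0.25.

gY = gA + α·gK + (1−α)·gL, so gY − gA − gL = α(gK − gL).
1 − 0.7 − 0.8 = α × (-1.2 − 0.8).
-0.5 = -2 α, so α = 0.25.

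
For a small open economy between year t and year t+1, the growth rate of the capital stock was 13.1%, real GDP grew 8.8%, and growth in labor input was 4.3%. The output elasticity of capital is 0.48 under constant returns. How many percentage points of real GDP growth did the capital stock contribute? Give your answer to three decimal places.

Contribution = share × growth = 0.48 × 13.1 = 6.288 pp.

6.288 percentage points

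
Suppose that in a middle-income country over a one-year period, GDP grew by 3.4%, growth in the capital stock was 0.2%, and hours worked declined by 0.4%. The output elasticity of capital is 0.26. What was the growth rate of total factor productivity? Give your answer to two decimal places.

Labor's share = 1 − 0.26 = 0.74.
The capital stock: 0.26 × 0.2 = 0.052 pp.
Hours worked: 0.74 × (-0.4) = -0.296 pp.
TFP growth = 3.4 + 0.244 = 3.644%.

3.64%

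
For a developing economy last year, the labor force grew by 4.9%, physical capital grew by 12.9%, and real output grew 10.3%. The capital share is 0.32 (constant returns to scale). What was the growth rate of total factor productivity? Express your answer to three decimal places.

Labor's share = 1 − 0.32 = 0.68.
Physical capital: 0.32 × 12.9 = 4.128 pp.
The labor force: 0.68 × 4.9 = 3.332 pp.
TFP growth = 10.3 − 7.46 = 2.84%.

2.840%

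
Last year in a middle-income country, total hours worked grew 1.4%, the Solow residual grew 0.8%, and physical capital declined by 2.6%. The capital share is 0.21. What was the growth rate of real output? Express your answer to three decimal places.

Labor's share = 1 − 0.21 = 0.79.
Physical capital: 0.21 × (-2.6) = -0.546 pp.
Total hours worked: 0.79 × 1.4 = 1.106 pp.
Output growth = 0.8 + 0.56 = 1.36%.

1.360%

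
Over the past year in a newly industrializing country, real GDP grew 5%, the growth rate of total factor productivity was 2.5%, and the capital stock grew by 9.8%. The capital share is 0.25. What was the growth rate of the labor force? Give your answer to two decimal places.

0.07%

Labor's share = 1 − 0.25 = 0.75.
gY = gA + 0.25×9.8 + 0.75×g.
0.75×g = 5 − 2.5 − 2.45 = 0.05.
g = 0.05 / 0.75 = 0.0667%.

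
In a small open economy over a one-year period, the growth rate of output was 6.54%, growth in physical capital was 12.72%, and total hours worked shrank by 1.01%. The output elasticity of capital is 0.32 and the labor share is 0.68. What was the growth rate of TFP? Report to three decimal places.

3.156%

Labor's share = 1 − 0.32 = 0.68.
Physical capital: 0.32 × 12.72 = 4.0704 pp.
Total hours worked: 0.68 × (-1.01) = -0.6868 pp.
TFP growth = 6.54 − 3.3836 = 3.1564%.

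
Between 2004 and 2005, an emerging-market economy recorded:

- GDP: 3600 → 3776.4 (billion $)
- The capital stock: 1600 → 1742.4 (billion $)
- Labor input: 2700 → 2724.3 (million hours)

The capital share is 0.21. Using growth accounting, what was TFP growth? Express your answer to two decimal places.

2.32%

GDP growth = (3776.4 − 3600) / 3600 = 4.9%.
The capital stock growth = (1742.4 − 1600) / 1600 = 8.9%.
Labor input growth = (2724.3 − 2700) / 2700 = 0.9%.
Labor's share = 1 − 0.21 = 0.79.
The capital stock: 0.21 × 8.9 = 1.869 pp.
Labor input: 0.79 × 0.9 = 0.711 pp.
TFP growth = 4.9 − 2.58 = 2.32%.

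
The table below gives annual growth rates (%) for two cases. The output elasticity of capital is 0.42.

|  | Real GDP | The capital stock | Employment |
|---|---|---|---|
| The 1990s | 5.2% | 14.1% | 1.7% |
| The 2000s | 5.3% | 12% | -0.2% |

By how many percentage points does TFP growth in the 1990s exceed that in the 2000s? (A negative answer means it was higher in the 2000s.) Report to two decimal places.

-2.08 percentage points

Labor's share = 1 − 0.42 = 0.58.
The 1990s: TFP = 5.2 − 5.922 − 0.986 = -1.708%.
The 2000s: TFP = 5.3 − 5.04 + 0.116 = 0.376%.
Difference = -1.708 − (0.376) = -2.084 pp.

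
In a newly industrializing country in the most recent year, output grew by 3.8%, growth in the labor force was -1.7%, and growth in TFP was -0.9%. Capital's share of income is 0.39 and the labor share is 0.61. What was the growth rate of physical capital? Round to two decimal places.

14.71%

Labor's share = 1 − 0.39 = 0.61.
gY = gA + 0.61×(-1.7) + 0.39×g.
0.39×g = 3.8 + 0.9 + 1.037 = 5.737.
g = 5.737 / 0.39 = 14.7103%.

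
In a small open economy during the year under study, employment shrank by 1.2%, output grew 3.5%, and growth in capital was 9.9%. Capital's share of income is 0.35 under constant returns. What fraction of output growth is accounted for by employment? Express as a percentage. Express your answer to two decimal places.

Employment accounted for -22.29% of growth.

Labor's share = 1 − 0.35 = 0.65.
Employment contributed 0.65 × (-1.2) = -0.78 pp.
Share of growth = -0.78 / 3.5 × 100 = -22.2857%.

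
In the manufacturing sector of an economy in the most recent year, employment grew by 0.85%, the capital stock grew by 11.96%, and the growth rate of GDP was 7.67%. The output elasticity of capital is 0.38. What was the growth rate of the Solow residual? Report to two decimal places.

The Solow residual grew 2.60%.

Labor's share = 1 − 0.38 = 0.62.
The capital stock: 0.38 × 11.96 = 4.5448 pp.
Employment: 0.62 × 0.85 = 0.527 pp.
TFP growth = 7.67 − 5.0718 = 2.5982%.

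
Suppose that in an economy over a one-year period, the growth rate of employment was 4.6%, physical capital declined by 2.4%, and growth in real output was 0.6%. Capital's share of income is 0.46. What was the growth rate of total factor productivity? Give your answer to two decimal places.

-0.78%

Labor's share = 1 − 0.46 = 0.54.
Physical capital: 0.46 × (-2.4) = -1.104 pp.
Employment: 0.54 × 4.6 = 2.484 pp.
TFP growth = 0.6 − 1.38 = -0.78%.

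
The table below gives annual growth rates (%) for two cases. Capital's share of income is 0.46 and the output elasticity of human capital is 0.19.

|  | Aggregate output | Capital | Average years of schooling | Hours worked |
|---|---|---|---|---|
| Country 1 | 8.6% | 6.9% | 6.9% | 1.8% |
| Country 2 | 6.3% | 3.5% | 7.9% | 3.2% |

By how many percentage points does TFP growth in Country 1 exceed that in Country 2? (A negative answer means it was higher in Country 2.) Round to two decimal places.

1.42 percentage points

Labor's share = 1 − 0.46 − 0.19 = 0.35.
Country 1: TFP = 8.6 − 3.174 − 1.311 − 0.63 = 3.485%.
Country 2: TFP = 6.3 − 1.61 − 1.501 − 1.12 = 2.069%.
Difference = 3.485 − (2.069) = 1.416 pp.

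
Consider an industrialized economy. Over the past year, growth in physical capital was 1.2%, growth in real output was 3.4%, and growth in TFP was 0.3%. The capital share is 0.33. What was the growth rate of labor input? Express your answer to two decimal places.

Labor's share = 1 − 0.33 = 0.67.
gY = gA + 0.33×1.2 + 0.67×g.
0.67×g = 3.4 − 0.3 − 0.396 = 2.704.
g = 2.704 / 0.67 = 4.0358%.

4.04%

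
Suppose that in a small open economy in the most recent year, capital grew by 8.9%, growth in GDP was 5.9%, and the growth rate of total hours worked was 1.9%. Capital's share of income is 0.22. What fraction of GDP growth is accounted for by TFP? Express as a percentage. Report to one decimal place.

TFP accounted for 41.7% of growth.

Labor's share = 1 − 0.22 = 0.78.
Capital: 0.22 × 8.9 = 1.958 pp.
Total hours worked: 0.78 × 1.9 = 1.482 pp.
TFP growth = 5.9 − 3.44 = 2.46%.
TFP share of growth = 2.46 / 5.9 × 100 = 41.695%.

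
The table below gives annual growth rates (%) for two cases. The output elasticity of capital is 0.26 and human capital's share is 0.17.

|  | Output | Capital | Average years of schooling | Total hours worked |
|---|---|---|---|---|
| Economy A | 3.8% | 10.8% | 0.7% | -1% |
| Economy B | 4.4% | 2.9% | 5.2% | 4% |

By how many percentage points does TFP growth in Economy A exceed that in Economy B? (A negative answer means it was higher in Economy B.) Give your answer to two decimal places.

Labor's share = 1 − 0.26 − 0.17 = 0.57.
Economy A: TFP = 3.8 − 2.808 − 0.119 + 0.57 = 1.443%.
Economy B: TFP = 4.4 − 0.754 − 0.884 − 2.28 = 0.482%.
Difference = 1.443 − (0.482) = 0.961 pp.

0.96 percentage points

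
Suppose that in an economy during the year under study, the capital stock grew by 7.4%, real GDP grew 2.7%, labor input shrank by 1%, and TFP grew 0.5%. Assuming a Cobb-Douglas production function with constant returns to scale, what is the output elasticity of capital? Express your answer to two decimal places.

0.38

gY = gA + α·gK + (1−α)·gL, so gY − gA − gL = α(gK − gL).
2.7 − 0.5 + 1 = α × (7.4 − (-1)).
3.2 = 8.4 α, so α = 0.381.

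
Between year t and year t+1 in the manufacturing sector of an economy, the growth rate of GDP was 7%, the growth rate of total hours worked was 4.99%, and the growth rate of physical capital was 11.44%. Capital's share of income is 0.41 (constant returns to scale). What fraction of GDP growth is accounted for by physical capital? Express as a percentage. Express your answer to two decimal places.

Physical capital accounted for 67.01% of growth.

Physical capital contributed 0.41 × 11.44 = 4.6904 pp.
Share of growth = 4.6904 / 7 × 100 = 67.0057%.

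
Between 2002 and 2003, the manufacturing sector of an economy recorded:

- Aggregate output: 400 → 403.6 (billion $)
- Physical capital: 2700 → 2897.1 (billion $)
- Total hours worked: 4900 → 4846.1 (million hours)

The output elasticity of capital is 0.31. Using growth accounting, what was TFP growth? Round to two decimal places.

-0.60%

Aggregate output growth = (403.6 − 400) / 400 = 0.9%.
Physical capital growth = (2897.1 − 2700) / 2700 = 7.3%.
Total hours worked growth = (4846.1 − 4900) / 4900 = -1.1%.
Labor's share = 1 − 0.31 = 0.69.
Physical capital: 0.31 × 7.3 = 2.263 pp.
Total hours worked: 0.69 × (-1.1) = -0.759 pp.
TFP growth = 0.9 − 1.504 = -0.604%.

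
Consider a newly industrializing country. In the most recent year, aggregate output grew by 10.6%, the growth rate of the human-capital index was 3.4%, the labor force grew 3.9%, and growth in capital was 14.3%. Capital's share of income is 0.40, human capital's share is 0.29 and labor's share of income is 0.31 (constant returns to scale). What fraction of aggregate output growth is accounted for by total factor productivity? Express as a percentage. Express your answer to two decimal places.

Labor's share = 1 − 0.4 − 0.29 = 0.31.
Capital: 0.4 × 14.3 = 5.72 pp.
The human-capital index: 0.29 × 3.4 = 0.986 pp.
The labor force: 0.31 × 3.9 = 1.209 pp.
TFP growth = 10.6 − 7.915 = 2.685%.
TFP share of growth = 2.685 / 10.6 × 100 = 25.3302%.

25.33%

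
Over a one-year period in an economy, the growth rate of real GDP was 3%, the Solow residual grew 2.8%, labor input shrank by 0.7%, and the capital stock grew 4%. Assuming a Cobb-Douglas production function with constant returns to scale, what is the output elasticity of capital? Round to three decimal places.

gY = gA + α·gK + (1−α)·gL, so gY − gA − gL = α(gK − gL).
3 − 2.8 + 0.7 = α × (4 − (-0.7)).
0.9 = 4.7 α, so α = 0.19149.

α = 0.191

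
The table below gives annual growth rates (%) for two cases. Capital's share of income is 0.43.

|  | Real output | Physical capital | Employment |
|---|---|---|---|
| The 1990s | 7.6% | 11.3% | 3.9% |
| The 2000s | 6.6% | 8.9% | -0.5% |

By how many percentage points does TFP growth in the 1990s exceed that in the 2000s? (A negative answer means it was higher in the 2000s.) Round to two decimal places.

-2.54 percentage points

Labor's share = 1 − 0.43 = 0.57.
The 1990s: TFP = 7.6 − 4.859 − 2.223 = 0.518%.
The 2000s: TFP = 6.6 − 3.827 + 0.285 = 3.058%.
Difference = 0.518 − (3.058) = -2.54 pp.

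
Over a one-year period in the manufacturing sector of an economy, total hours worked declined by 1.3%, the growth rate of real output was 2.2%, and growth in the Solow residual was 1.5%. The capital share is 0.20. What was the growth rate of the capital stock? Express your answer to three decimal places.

The capital stock grew 8.700%.

Labor's share = 1 − 0.2 = 0.8.
gY = gA + 0.8×(-1.3) + 0.2×g.
0.2×g = 2.2 − 1.5 + 1.04 = 1.74.
g = 1.74 / 0.2 = 8.7%.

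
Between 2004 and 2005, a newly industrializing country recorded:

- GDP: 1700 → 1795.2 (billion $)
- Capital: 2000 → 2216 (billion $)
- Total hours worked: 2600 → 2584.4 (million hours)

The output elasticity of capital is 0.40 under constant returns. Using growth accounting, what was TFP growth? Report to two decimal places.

1.64%

GDP growth = (1795.2 − 1700) / 1700 = 5.6%.
Capital growth = (2216 − 2000) / 2000 = 10.8%.
Total hours worked growth = (2584.4 − 2600) / 2600 = -0.6%.
Labor's share = 1 − 0.4 = 0.6.
Capital: 0.4 × 10.8 = 4.32 pp.
Total hours worked: 0.6 × (-0.6) = -0.36 pp.
TFP growth = 5.6 − 3.96 = 1.64%.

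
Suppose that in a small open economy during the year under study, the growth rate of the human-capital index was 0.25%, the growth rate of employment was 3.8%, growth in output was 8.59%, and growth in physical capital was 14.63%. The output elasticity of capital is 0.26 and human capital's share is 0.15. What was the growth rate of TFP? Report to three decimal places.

2.507%

Labor's share = 1 − 0.26 − 0.15 = 0.59.
Physical capital: 0.26 × 14.63 = 3.8038 pp.
The human-capital index: 0.15 × 0.25 = 0.0375 pp.
Employment: 0.59 × 3.8 = 2.242 pp.
TFP growth = 8.59 − 6.0833 = 2.5067%.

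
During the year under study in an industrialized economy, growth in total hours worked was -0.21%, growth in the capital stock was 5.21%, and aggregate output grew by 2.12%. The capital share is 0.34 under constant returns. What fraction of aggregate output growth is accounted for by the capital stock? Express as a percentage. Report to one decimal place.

The capital stock contributed 0.34 × 5.21 = 1.7714 pp.
Share of growth = 1.7714 / 2.12 × 100 = 83.557%.

83.6%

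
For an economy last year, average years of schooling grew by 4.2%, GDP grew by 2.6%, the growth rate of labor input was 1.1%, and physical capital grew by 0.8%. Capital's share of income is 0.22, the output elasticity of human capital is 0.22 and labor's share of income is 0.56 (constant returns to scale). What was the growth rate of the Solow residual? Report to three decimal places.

0.884%

Labor's share = 1 − 0.22 − 0.22 = 0.56.
Physical capital: 0.22 × 0.8 = 0.176 pp.
Average years of schooling: 0.22 × 4.2 = 0.924 pp.
Labor input: 0.56 × 1.1 = 0.616 pp.
TFP growth = 2.6 − 1.716 = 0.884%.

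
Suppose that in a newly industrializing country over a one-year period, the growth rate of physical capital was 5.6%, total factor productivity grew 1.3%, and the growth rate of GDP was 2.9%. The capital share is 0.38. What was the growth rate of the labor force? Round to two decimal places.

Labor's share = 1 − 0.38 = 0.62.
gY = gA + 0.38×5.6 + 0.62×g.
0.62×g = 2.9 − 1.3 − 2.128 = -0.528.
g = -0.528 / 0.62 = -0.8516%.

-0.85%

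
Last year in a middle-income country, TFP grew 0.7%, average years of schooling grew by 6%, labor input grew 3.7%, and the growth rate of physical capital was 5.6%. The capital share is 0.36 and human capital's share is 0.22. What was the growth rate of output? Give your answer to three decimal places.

Labor's share = 1 − 0.36 − 0.22 = 0.42.
Physical capital: 0.36 × 5.6 = 2.016 pp.
Average years of schooling: 0.22 × 6 = 1.32 pp.
Labor input: 0.42 × 3.7 = 1.554 pp.
Output growth = 0.7 + 4.89 = 5.59%.

5.590%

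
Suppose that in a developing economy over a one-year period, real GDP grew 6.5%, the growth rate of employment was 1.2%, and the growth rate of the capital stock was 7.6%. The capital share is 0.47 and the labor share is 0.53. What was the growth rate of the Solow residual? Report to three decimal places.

The Solow residual growth was 2.292%.

Labor's share = 1 − 0.47 = 0.53.
The capital stock: 0.47 × 7.6 = 3.572 pp.
Employment: 0.53 × 1.2 = 0.636 pp.
TFP growth = 6.5 − 4.208 = 2.292%.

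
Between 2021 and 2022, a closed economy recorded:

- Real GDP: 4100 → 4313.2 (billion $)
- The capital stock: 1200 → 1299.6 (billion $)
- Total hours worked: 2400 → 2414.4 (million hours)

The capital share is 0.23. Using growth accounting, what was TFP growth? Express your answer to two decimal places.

TFP growth was 2.83%.

Real GDP growth = (4313.2 − 4100) / 4100 = 5.2%.
The capital stock growth = (1299.6 − 1200) / 1200 = 8.3%.
Total hours worked growth = (2414.4 − 2400) / 2400 = 0.6%.
Labor's share = 1 − 0.23 = 0.77.
The capital stock: 0.23 × 8.3 = 1.909 pp.
Total hours worked: 0.77 × 0.6 = 0.462 pp.
TFP growth = 5.2 − 2.371 = 2.829%.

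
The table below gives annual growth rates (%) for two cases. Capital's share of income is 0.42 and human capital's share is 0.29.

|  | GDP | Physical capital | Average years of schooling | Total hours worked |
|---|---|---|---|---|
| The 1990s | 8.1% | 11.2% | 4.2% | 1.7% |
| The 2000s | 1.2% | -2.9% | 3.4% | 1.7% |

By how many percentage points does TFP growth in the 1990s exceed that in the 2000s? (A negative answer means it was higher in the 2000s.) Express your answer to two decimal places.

Labor's share = 1 − 0.42 − 0.29 = 0.29.
The 1990s: TFP = 8.1 − 4.704 − 1.218 − 0.493 = 1.685%.
The 2000s: TFP = 1.2 + 1.218 − 0.986 − 0.493 = 0.939%.
Difference = 1.685 − (0.939) = 0.746 pp.

0.75 percentage points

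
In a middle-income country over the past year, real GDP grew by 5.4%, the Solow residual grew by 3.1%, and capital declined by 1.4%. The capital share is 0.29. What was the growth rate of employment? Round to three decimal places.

3.811%

Labor's share = 1 − 0.29 = 0.71.
gY = gA + 0.29×(-1.4) + 0.71×g.
0.71×g = 5.4 − 3.1 + 0.406 = 2.706.
g = 2.706 / 0.71 = 3.81127%.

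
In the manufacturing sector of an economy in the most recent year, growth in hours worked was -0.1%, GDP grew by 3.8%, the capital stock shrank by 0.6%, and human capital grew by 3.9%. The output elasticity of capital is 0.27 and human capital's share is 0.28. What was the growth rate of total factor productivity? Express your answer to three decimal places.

Labor's share = 1 − 0.27 − 0.28 = 0.45.
The capital stock: 0.27 × (-0.6) = -0.162 pp.
Human capital: 0.28 × 3.9 = 1.092 pp.
Hours worked: 0.45 × (-0.1) = -0.045 pp.
TFP growth = 3.8 − 0.885 = 2.915%.

2.915%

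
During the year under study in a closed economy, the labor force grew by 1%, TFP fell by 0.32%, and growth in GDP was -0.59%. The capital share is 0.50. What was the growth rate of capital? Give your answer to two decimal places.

Labor's share = 1 − 0.5 = 0.5.
gY = gA + 0.5×1 + 0.5×g.
0.5×g = -0.59 + 0.32 − 0.5 = -0.77.
g = -0.77 / 0.5 = -1.54%.

-1.54%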